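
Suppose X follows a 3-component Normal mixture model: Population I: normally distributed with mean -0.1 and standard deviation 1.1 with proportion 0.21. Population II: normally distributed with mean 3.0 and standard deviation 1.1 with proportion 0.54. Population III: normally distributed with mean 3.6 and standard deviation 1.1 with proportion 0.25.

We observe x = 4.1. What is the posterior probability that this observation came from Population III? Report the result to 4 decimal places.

By Bayes' theorem, P(k | x) = π_k f_k(x) / Σ_j π_j f_j(x).
Normal densities:
  f_I = 0.000247647
  f_II = 0.219973
  f_III = 0.327079
Weight by the priors:
  π_I·f_I = 0.21 × 0.000247647 = 5.20059e-05
  π_II·f_II = 0.54 × 0.219973 = 0.118786
  π_III·f_III = 0.25 × 0.327079 = 0.0817697
Evidence: 5.20059e-05 + 0.118786 + 0.0817697 = 0.200607
P(Population III | x) = 0.0817697 / 0.200607 ≈ 0.4076

0.4076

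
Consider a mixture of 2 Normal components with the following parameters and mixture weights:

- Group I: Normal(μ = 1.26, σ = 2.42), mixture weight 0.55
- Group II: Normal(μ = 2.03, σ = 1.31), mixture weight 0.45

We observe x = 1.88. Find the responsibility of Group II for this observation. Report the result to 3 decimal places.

The responsibility of component k is P(Z=k) f_k(x) divided by Σ_j P(Z=j) f_j(x).
Normal densities:
  f_I = (1/(2.42·√(2π)))·exp(−(1.88−1.26)²/(2·2.42²)) = 0.164852·exp(-0.03282) = 0.15953
  f_II = (1/(1.31·√(2π)))·exp(−(1.88−2.03)²/(2·1.31²)) = 0.304536·exp(-0.00656) = 0.302546
Unnormalised posteriors:
  P(Z=I)·f_I = 0.55 × 0.15953 = 0.0877414
  P(Z=II)·f_II = 0.45 × 0.302546 = 0.136146
Marginal: 0.0877414 + 0.136146 = 0.223887
P(Group II | the observation) ≈ 0.608

0.608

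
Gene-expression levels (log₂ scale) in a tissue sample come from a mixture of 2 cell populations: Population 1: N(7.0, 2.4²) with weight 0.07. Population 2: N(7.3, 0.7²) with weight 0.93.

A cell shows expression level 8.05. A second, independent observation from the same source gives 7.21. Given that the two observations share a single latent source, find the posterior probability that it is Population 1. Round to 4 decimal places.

0.0103

Apply Bayes' rule: the posterior for each component is proportional to its prior times its likelihood at x.
Since both observations come from the same component, the likelihood for component k is f_k(x₁)·f_k(x₂).
  L_1 = [(1/(2.4·√(2π)))·exp(−(8.05−7.0)²/(2·2.4²)) = 0.166226·exp(-0.09570) = 0.151055] × [0.165591] = 0.0250133
  L_2 = [(1/(0.7·√(2π)))·exp(−(8.05−7.3)²/(2·0.7²)) = 0.569918·exp(-0.57398) = 0.321023] × [0.565226] = 0.181451
Prior × likelihood for each component:
  π_1·L_1 = 0.07 × 0.0250133 = 0.00175093
  π_2·L_2 = 0.93 × 0.181451 = 0.168749
Evidence: 0.00175093 + 0.168749 = 0.1705
P(Population 1 | x₁,x₂) = 0.00175093 / 0.1705 ≈ 0.0103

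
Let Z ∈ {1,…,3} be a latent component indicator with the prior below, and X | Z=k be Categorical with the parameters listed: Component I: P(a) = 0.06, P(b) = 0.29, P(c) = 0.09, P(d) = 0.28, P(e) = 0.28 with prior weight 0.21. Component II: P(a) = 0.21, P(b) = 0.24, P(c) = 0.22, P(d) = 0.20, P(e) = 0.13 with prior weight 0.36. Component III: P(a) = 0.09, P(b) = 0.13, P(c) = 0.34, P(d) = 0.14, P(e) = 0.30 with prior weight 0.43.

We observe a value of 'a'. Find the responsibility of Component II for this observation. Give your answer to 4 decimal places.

Posterior ∝ prior × likelihood, so P(k | x) ∝ w_k f_k(x); normalise over all components.
Evaluate each component's likelihood at the observed value:
  f_I = 0.06
  f_II = 0.21
  f_III = 0.09
Weight by the priors:
  w_I·f_I = 0.21 × 0.06 = 0.0126
  w_II·f_II = 0.36 × 0.21 = 0.0756
  w_III·f_III = 0.43 × 0.09 = 0.0387
Evidence: 0.0126 + 0.0756 + 0.0387 = 0.1269
Responsibility of Component II: 0.0756 / 0.1269 ≈ 0.5957

0.5957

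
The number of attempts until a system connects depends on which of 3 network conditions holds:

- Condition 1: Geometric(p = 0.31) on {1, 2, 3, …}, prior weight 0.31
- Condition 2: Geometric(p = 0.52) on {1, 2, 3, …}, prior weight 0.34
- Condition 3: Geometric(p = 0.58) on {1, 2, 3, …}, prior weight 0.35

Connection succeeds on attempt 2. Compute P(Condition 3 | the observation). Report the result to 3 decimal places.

By Bayes' theorem, P(k | x) = π_k f_k(x) / Σ_j π_j f_j(x).
Evaluate each component's likelihood at the observed value:
  p_1 = 0.31·(1−0.31)^1 = 0.31·0.69 = 0.2139
  p_2 = 0.52·(1−0.52)^1 = 0.52·0.48 = 0.2496
  p_3 = 0.58·(1−0.58)^1 = 0.58·0.42 = 0.2436
Multiply by the mixture weights:
  π_1·p_1 = 0.31 × 0.2139 = 0.066309
  π_2·p_2 = 0.34 × 0.2496 = 0.084864
  π_3·p_3 = 0.35 × 0.2436 = 0.08526
Sum: 0.066309 + 0.084864 + 0.08526 = 0.236433
P(Condition 3 | 2) = 0.08526 / 0.236433 ≈ 0.361

0.361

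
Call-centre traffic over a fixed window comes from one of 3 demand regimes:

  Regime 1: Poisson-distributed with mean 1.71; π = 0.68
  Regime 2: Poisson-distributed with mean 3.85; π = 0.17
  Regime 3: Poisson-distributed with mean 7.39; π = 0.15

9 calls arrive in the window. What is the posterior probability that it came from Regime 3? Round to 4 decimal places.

0.8985

The responsibility of component k is π_k f_k(x) divided by Σ_j π_j f_j(x).
Evaluate each component's likelihood at the observed value:
  L_1 = 6.23101e-05
  L_2 = 0.0108981
  L_3 = 0.111841
Unnormalised posteriors:
  π_1·L_1 = 0.68 × 6.23101e-05 = 4.23709e-05
  π_2·L_2 = 0.17 × 0.0108981 = 0.00185267
  π_3·L_3 = 0.15 × 0.111841 = 0.0167761
Normaliser: 4.23709e-05 + 0.00185267 + 0.0167761 = 0.0186712
Responsibility of Regime 3: 0.0167761 / 0.0186712 ≈ 0.8985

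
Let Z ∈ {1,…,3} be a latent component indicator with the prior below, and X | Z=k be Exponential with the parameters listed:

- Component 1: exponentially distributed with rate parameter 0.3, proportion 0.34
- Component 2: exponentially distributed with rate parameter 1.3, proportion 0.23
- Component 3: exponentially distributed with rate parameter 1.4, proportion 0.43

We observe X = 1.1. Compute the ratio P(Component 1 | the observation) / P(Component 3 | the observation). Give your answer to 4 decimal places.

Since P(k|x) ∝ P(Z=k) f_k(x), the posterior odds are P(Z=i) f_i(x) / (P(Z=j) f_j(x)).
Exponential densities:
  p_1 = 0.215677
  p_2 = 0.311102
  p_3 = 0.300134
0.0733302 / 0.129057 ≈ 0.5682

0.5682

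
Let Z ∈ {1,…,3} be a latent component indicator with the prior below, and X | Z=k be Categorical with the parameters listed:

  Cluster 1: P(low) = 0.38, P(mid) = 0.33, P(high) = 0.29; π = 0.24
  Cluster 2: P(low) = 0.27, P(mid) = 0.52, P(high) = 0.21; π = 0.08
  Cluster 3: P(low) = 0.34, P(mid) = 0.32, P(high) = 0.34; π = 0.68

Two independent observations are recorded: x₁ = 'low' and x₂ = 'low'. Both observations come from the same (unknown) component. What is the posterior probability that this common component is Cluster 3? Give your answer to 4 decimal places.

The responsibility of component k is π_k f_k(x) divided by Σ_j π_j f_j(x).
Since both observations come from the same component, the likelihood for component k is f_k(x₁)·f_k(x₂).
  f_1 = [0.38] × [0.38] = 0.1444
  f_2 = [0.27] × [0.27] = 0.0729
  f_3 = [0.34] × [0.34] = 0.1156
Prior × likelihood for each component:
  π_1·f_1 = 0.24 × 0.1444 = 0.034656
  π_2·f_2 = 0.08 × 0.0729 = 0.005832
  π_3·f_3 = 0.68 × 0.1156 = 0.078608
Marginal: 0.034656 + 0.005832 + 0.078608 = 0.119096
P(Cluster 3 | data) ≈ 0.6600

0.6600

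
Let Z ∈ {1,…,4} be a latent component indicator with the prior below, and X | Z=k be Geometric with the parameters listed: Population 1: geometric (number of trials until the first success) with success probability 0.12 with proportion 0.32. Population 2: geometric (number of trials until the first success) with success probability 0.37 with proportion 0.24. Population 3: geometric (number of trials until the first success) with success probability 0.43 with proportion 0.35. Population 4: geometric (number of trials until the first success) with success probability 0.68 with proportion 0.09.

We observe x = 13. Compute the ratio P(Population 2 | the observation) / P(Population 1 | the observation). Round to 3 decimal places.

0.042

Only the two components matter; the odds are (w_i f_i(x)) / (w_j f_j(x)).
Evaluate each component's likelihood at the observed value:
  p_1 = 0.12·(1−0.12)^12 = 0.12·0.215671 = 0.0258805
  p_2 = 0.37·(1−0.37)^12 = 0.37·0.00390919 = 0.0014464
  p_3 = 0.43·(1−0.43)^12 = 0.43·0.00117625 = 0.000505786
  p_4 = 0.68·(1−0.68)^12 = 0.68·1.15292e-06 = 7.83987e-07
0.000347136 / 0.00828177 ≈ 0.042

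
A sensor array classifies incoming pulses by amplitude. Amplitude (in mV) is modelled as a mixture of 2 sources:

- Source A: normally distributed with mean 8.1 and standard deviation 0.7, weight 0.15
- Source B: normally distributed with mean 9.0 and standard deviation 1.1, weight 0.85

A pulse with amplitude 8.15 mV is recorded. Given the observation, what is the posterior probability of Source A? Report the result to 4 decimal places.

Apply Bayes' rule: the posterior for each component is proportional to its prior times its likelihood at x.
Evaluate each component's likelihood at the observed value:
  p_A = (1/(0.7·√(2π)))·exp(−(8.15−8.1)²/(2·0.7²)) = 0.569918·exp(-0.00255) = 0.568466
  p_B = (1/(1.1·√(2π)))·exp(−(8.15−9.0)²/(2·1.1²)) = 0.362675·exp(-0.29855) = 0.269065
Unnormalised posteriors:
  w_A·p_A = 0.15 × 0.568466 = 0.0852698
  w_B·p_B = 0.85 × 0.269065 = 0.228705
Evidence: 0.0852698 + 0.228705 = 0.313975
Responsibility of Source A: 0.0852698 / 0.313975 ≈ 0.2716

0.2716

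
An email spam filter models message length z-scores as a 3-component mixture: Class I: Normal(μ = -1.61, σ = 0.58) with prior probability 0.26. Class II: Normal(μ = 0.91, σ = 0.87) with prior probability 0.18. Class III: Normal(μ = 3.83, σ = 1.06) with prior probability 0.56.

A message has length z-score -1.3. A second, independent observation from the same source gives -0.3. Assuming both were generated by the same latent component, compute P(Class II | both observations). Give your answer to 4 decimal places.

0.0642

By Bayes' theorem, P(k | x) = P(Z=k) f_k(x) / Σ_j P(Z=j) f_j(x).
Since both observations come from the same component, the likelihood for component k is f_k(x₁)·f_k(x₂).
  p_I = [(1/(0.58·√(2π)))·exp(−(-1.3−-1.61)²/(2·0.58²)) = 0.687832·exp(-0.14284) = 0.596279] × [0.0536703] = 0.0320025
  p_II = [(1/(0.87·√(2π)))·exp(−(-1.3−0.91)²/(2·0.87²)) = 0.458554·exp(-3.22638) = 0.018205] × [0.174323] = 0.00317355
  p_III = [(1/(1.06·√(2π)))·exp(−(-1.3−3.83)²/(2·1.06²)) = 0.376361·exp(-11.71097) = 3.0874e-06] × [0.000190188] = 5.87186e-10
Unnormalised posteriors:
  P(Z=I)·p_I = 0.26 × 0.0320025 = 0.00832064
  P(Z=II)·p_II = 0.18 × 0.00317355 = 0.000571238
  P(Z=III)·p_III = 0.56 × 5.87186e-10 = 3.28824e-10
Denominator: 0.00832064 + 0.000571238 + 3.28824e-10 = 0.00889188
P(Class II | x) ≈ 0.0642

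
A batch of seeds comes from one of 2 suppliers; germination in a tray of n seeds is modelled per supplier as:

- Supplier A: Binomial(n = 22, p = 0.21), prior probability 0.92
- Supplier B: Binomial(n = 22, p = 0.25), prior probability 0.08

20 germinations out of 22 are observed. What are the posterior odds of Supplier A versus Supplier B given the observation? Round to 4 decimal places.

Since P(k|x) ∝ w_k f_k(x), the posterior odds are w_i f_i(x) / (w_j f_j(x)).
Binomial probabilities:
  f_A = 4.01099e-12
  f_B = 1.18177e-10
Posterior odds = (w_A·f_A) / (w_B·f_B) = (0.92·4.01099e-12) / (0.08·1.18177e-10) = 3.69011e-12 / 9.4542e-12 ≈ 0.3903

0.3903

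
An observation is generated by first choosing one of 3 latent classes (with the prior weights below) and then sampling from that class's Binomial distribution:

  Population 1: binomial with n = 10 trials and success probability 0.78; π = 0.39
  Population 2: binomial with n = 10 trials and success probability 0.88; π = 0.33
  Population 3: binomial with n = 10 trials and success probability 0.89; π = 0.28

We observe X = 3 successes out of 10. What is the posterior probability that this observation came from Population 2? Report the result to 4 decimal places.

0.0170

Apply Bayes' rule: the posterior for each component is proportional to its prior times its likelihood at x.
Binomial probabilities:
  L_1 = C(10,3)·0.78^3·0.22^7 = 120·0.474552·2.49436e-05 = 0.00142044
  L_2 = C(10,3)·0.88^3·0.12^7 = 120·0.681472·3.58318e-07 = 2.9302e-05
  L_3 = C(10,3)·0.89^3·0.11^7 = 120·0.704969·1.94872e-07 = 1.64854e-05
Weight by the priors:
  w_1·L_1 = 0.39 × 0.00142044 = 0.000553973
  w_2·L_2 = 0.33 × 2.9302e-05 = 9.66968e-06
  w_3·L_3 = 0.28 × 1.64854e-05 = 4.61592e-06
Normaliser: 0.000553973 + 9.66968e-06 + 4.61592e-06 = 0.000568258
P(Population 2 | x) ≈ 0.0170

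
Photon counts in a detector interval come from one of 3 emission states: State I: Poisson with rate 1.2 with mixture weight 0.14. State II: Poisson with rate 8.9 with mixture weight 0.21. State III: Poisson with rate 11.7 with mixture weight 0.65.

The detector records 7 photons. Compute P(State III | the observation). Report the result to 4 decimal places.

By Bayes' theorem, P(k | x) = w_k f_k(x) / Σ_j w_j f_j(x).
Evaluate each component's likelihood at the observed value:
  f_I = 0.000214134
  f_II = 0.119696
  f_III = 0.0493884
Prior × likelihood for each component:
  w_I·f_I = 0.14 × 0.000214134 = 2.99787e-05
  w_II·f_II = 0.21 × 0.119696 = 0.0251361
  w_III·f_III = 0.65 × 0.0493884 = 0.0321025
Marginal: 2.99787e-05 + 0.0251361 + 0.0321025 = 0.0572685
P(State III | data) = 0.0321025 / 0.0572685 ≈ 0.5606

0.5606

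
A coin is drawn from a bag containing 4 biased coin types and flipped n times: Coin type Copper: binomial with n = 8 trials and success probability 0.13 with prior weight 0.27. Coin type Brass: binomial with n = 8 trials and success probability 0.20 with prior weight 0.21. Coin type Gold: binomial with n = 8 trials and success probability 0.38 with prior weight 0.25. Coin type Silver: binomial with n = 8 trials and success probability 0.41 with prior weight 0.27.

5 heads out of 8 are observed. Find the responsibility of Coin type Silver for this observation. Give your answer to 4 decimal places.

Apply Bayes' rule: the posterior for each component is proportional to its prior times its likelihood at x.
Component likelihoods at x = 5 heads out of 8:
  f_Copper = C(8,5)·0.13^5·0.87^3 = 56·3.71293e-05·0.658503 = 0.00136919
  f_Brass = C(8,5)·0.20^5·0.80^3 = 56·0.00032·0.512 = 0.00917504
  f_Gold = C(8,5)·0.38^5·0.62^3 = 56·0.00792352·0.238328 = 0.10575
  f_Silver = C(8,5)·0.41^5·0.59^3 = 56·0.0115856·0.205379 = 0.133249
Unnormalised posteriors:
  π_Copper·f_Copper = 0.27 × 0.00136919 = 0.00036968
  π_Brass·f_Brass = 0.21 × 0.00917504 = 0.00192676
  π_Gold·f_Gold = 0.25 × 0.10575 = 0.0264375
  π_Silver·f_Silver = 0.27 × 0.133249 = 0.0359772
Denominator: 0.00036968 + 0.00192676 + 0.0264375 + 0.0359772 = 0.0647112
So the posterior for Coin type Silver is 0.0359772 / 0.0647112 ≈ 0.5560.

0.5560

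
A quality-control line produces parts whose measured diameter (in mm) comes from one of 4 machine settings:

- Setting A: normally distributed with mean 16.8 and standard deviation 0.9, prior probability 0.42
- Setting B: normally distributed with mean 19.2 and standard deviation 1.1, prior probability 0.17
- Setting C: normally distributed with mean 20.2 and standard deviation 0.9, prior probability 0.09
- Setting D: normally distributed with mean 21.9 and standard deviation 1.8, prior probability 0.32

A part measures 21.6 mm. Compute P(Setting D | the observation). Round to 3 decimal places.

0.799

P(component k | x) = π_k·f_k(x) / marginal(x), where marginal(x) = Σ_j π_j·f_j(x).
Normal densities:
  f_A = 2.95145e-07
  f_B = 0.0335602
  f_C = 0.132198
  f_D = 0.218578
Prior × likelihood for each component:
  π_A·f_A = 0.42 × 2.95145e-07 = 1.23961e-07
  π_B·f_B = 0.17 × 0.0335602 = 0.00570524
  π_C·f_C = 0.09 × 0.132198 = 0.0118978
  π_D·f_D = 0.32 × 0.218578 = 0.0699448
Evidence: 1.23961e-07 + 0.00570524 + 0.0118978 + 0.0699448 = 0.087548
P(Setting D | 21.6 mm) ≈ 0.799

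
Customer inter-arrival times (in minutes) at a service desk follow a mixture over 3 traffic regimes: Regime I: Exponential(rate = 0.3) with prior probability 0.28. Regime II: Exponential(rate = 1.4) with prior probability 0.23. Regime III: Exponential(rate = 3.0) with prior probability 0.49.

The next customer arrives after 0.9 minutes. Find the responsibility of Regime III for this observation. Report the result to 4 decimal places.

P(component k | x) = w_k·f_k(x) / marginal(x), where marginal(x) = Σ_j w_j·f_j(x).
Evaluate each component's likelihood at the observed value:
  p_I = 0.229014
  p_II = 0.397116
  p_III = 0.201617
Weight by the priors:
  w_I·p_I = 0.28 × 0.229014 = 0.0641239
  w_II·p_II = 0.23 × 0.397116 = 0.0913366
  w_III·p_III = 0.49 × 0.201617 = 0.0987921
Evidence: 0.0641239 + 0.0913366 + 0.0987921 = 0.254253
So the posterior for Regime III is 0.0987921 / 0.254253 ≈ 0.3886.

0.3886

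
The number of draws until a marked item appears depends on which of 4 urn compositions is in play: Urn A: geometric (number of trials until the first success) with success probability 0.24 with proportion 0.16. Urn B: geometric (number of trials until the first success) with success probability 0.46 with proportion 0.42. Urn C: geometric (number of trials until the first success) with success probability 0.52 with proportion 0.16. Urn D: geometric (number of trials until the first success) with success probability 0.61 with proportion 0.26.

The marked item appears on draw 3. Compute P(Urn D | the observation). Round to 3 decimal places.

0.198

Posterior ∝ prior × likelihood, so P(k | x) ∝ P(Z=k) f_k(x); normalise over all components.
Evaluate each component's likelihood at the observed value:
  f_A = 0.24·(1−0.24)^2 = 0.24·0.5776 = 0.138624
  f_B = 0.46·(1−0.46)^2 = 0.46·0.2916 = 0.134136
  f_C = 0.52·(1−0.52)^2 = 0.52·0.2304 = 0.119808
  f_D = 0.61·(1−0.61)^2 = 0.61·0.1521 = 0.092781
Multiply by the mixture weights:
  P(Z=A)·f_A = 0.16 × 0.138624 = 0.0221798
  P(Z=B)·f_B = 0.42 × 0.134136 = 0.0563371
  P(Z=C)·f_C = 0.16 × 0.119808 = 0.0191693
  P(Z=D)·f_D = 0.26 × 0.092781 = 0.0241231
Normaliser: 0.0221798 + 0.0563371 + 0.0191693 + 0.0241231 = 0.121809
Responsibility of Urn D: 0.0241231 / 0.121809 ≈ 0.198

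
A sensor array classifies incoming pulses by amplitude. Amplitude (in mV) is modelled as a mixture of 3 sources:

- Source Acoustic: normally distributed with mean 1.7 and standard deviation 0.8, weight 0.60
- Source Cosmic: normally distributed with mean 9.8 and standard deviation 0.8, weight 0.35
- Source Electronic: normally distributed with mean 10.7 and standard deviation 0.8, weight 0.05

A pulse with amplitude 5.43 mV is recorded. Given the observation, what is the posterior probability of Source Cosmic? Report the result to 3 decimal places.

Apply Bayes' rule: the posterior for each component is proportional to its prior times its likelihood at x.
Component likelihoods at x = 5.43 mV:
  p_Acoustic = (1/(0.8·√(2π)))·exp(−(5.43−1.7)²/(2·0.8²)) = 0.498678·exp(-10.86945) = 9.49023e-06
  p_Cosmic = (1/(0.8·√(2π)))·exp(−(5.43−9.8)²/(2·0.8²)) = 0.498678·exp(-14.91945) = 1.65342e-07
  p_Electronic = (1/(0.8·√(2π)))·exp(−(5.43−10.7)²/(2·0.8²)) = 0.498678·exp(-21.69758) = 1.88227e-10
Prior × likelihood for each component:
  π_Acoustic·p_Acoustic = 0.60 × 9.49023e-06 = 5.69414e-06
  π_Cosmic·p_Cosmic = 0.35 × 1.65342e-07 = 5.78698e-08
  π_Electronic·p_Electronic = 0.05 × 1.88227e-10 = 9.41134e-12
Marginal: 5.69414e-06 + 5.78698e-08 + 9.41134e-12 = 5.75201e-06
Responsibility of Source Cosmic: 5.78698e-08 / 5.75201e-06 ≈ 0.010

0.010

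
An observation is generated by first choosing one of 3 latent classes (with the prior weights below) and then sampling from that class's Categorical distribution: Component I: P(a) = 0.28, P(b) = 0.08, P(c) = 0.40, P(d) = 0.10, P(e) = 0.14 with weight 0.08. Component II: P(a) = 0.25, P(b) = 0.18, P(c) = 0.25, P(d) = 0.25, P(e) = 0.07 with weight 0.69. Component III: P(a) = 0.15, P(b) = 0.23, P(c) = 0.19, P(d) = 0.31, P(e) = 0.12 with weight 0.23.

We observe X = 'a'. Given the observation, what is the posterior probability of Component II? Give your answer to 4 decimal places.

0.7520

P(component k | x) = π_k·f_k(x) / marginal(x), where marginal(x) = Σ_j π_j·f_j(x).
Evaluate each component's likelihood at the observed value:
  L_I = 0.28
  L_II = 0.25
  L_III = 0.15
Multiply by the mixture weights:
  π_I·L_I = 0.08 × 0.28 = 0.0224
  π_II·L_II = 0.69 × 0.25 = 0.1725
  π_III·L_III = 0.23 × 0.15 = 0.0345
Evidence: 0.0224 + 0.1725 + 0.0345 = 0.2294
P(Component II | x) = 0.1725 / 0.2294 ≈ 0.7520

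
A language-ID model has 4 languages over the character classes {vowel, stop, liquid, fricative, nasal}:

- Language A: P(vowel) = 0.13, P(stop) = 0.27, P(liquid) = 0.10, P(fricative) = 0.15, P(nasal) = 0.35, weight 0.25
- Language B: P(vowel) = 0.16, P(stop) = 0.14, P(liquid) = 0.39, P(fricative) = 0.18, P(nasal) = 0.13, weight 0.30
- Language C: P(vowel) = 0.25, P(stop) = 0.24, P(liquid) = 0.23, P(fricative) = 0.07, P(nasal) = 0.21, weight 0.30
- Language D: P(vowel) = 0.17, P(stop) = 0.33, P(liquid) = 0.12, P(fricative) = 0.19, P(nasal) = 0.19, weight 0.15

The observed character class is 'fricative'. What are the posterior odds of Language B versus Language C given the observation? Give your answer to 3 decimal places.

2.571

Only the two components matter; the odds are (w_i f_i(x)) / (w_j f_j(x)).
Categorical probabilities:
  L_A = P(fricative | comp) = 0.15
  L_B = P(fricative | comp) = 0.18
  L_C = P(fricative | comp) = 0.07
  L_D = P(fricative | comp) = 0.19
Odds = (0.30/0.30) × (0.18/0.07) = 1 × 2.57143 ≈ 2.571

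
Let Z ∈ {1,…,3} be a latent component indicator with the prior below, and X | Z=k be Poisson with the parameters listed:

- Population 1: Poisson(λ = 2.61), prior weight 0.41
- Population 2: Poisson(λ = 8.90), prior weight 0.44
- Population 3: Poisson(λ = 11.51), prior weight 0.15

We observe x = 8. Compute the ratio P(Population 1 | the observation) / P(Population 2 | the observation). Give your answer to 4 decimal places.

Only the two components matter; the odds are (π_i f_i(x)) / (π_j f_j(x)).
Poisson probabilities:
  L_1 = 0.00392731
  L_2 = 0.133161
  L_3 = 0.0766218
Odds = (0.41/0.44) × (0.00392731/0.133161) = 0.931818 × 0.0294928 ≈ 0.0275

0.0275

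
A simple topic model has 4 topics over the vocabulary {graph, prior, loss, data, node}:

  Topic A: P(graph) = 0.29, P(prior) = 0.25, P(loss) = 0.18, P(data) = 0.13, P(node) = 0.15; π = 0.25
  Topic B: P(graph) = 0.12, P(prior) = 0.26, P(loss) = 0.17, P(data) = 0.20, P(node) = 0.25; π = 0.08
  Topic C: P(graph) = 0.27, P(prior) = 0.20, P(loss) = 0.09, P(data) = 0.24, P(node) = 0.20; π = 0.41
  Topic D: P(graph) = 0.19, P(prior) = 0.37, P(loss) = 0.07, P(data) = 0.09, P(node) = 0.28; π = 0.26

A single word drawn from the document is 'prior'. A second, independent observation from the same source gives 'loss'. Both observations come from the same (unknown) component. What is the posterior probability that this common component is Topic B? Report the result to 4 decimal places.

Apply Bayes' rule: the posterior for each component is proportional to its prior times its likelihood at x.
Since both observations come from the same component, the likelihood for component k is f_k(x₁)·f_k(x₂).
  L_A = [P(prior | comp) = 0.25] × [0.18] = 0.045
  L_B = [P(prior | comp) = 0.26] × [0.17] = 0.0442
  L_C = [P(prior | comp) = 0.20] × [0.09] = 0.018
  L_D = [P(prior | comp) = 0.37] × [0.07] = 0.0259
Weight by the priors:
  w_A·L_A = 0.25 × 0.045 = 0.01125
  w_B·L_B = 0.08 × 0.0442 = 0.003536
  w_C·L_C = 0.41 × 0.018 = 0.00738
  w_D·L_D = 0.26 × 0.0259 = 0.006734
Evidence: 0.01125 + 0.003536 + 0.00738 + 0.006734 = 0.0289
P(Topic B | x₁, x₂) ≈ 0.1224

0.1224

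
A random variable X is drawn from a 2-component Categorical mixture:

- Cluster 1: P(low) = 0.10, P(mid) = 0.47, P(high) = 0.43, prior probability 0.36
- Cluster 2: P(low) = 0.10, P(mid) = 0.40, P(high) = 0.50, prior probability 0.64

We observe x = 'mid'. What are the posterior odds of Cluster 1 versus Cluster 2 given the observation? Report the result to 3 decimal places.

0.661

Only the two components matter; the odds are (π_i f_i(x)) / (π_j f_j(x)).
Component likelihoods at x = 'mid':
  f_1 = 0.47
  f_2 = 0.4
Posterior odds = (π_1·f_1) / (π_2·f_2) = (0.36·0.47) / (0.64·0.4) = 0.1692 / 0.256 ≈ 0.661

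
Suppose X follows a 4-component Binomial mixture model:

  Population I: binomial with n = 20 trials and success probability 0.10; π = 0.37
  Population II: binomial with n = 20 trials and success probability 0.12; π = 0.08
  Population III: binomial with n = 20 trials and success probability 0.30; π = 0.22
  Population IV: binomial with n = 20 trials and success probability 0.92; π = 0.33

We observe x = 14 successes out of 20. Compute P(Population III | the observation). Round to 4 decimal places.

0.0440

Apply Bayes' rule: the posterior for each component is proportional to its prior times its likelihood at x.
Component likelihoods at x = 14 successes out of 20:
  L_I = 2.05987e-10
  L_II = 2.31109e-09
  L_III = 0.000218107
  L_IV = 0.00316194
Multiply by the mixture weights:
  π_I·L_I = 0.37 × 2.05987e-10 = 7.6215e-11
  π_II·L_II = 0.08 × 2.31109e-09 = 1.84887e-10
  π_III·L_III = 0.22 × 0.000218107 = 4.79835e-05
  π_IV·L_IV = 0.33 × 0.00316194 = 0.00104344
Evidence: 7.6215e-11 + 1.84887e-10 + 4.79835e-05 + 0.00104344 = 0.00109142
P(Population III | 14 successes out of 20) ≈ 0.0440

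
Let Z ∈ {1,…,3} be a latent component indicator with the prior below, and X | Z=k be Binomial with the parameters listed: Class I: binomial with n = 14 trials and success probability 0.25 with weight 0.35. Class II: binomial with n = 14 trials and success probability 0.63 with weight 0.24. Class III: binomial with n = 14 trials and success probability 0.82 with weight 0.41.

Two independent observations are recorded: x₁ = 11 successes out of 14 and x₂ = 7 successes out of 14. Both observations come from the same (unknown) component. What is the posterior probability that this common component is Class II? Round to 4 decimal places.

Posterior ∝ prior × likelihood, so P(k | x) ∝ w_k f_k(x); normalise over all components.
Since both observations come from the same component, the likelihood for component k is f_k(x₁)·f_k(x₂).
  f_I = [3.66122e-05] × [0.0279612] = 1.02372e-06
  f_II = [0.114407] × [0.128334] = 0.0146824
  f_III = [0.239261] × [0.00523783] = 0.00125321
Prior × likelihood for each component:
  w_I·f_I = 0.35 × 1.02372e-06 = 3.58302e-07
  w_II·f_II = 0.24 × 0.0146824 = 0.00352377
  w_III·f_III = 0.41 × 0.00125321 = 0.000513815
Sum: 3.58302e-07 + 0.00352377 + 0.000513815 = 0.00403794
So the posterior for Class II is 0.00352377 / 0.00403794 ≈ 0.8727.

0.8727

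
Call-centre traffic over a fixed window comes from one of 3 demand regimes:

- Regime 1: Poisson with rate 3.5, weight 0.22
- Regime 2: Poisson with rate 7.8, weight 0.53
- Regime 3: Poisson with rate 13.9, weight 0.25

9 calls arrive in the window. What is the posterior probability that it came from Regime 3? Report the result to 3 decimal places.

Apply Bayes' rule: the posterior for each component is proportional to its prior times its likelihood at x.
Poisson probabilities:
  L_1 = e^(−3.5)·3.5^9/9! = 0.00655871
  L_2 = e^(−7.8)·7.8^9/9! = 0.120668
  L_3 = e^(−13.9)·13.9^9/9! = 0.0490543
Prior × likelihood for each component:
  π_1·L_1 = 0.22 × 0.00655871 = 0.00144292
  π_2·L_2 = 0.53 × 0.120668 = 0.0639539
  π_3·L_3 = 0.25 × 0.0490543 = 0.0122636
Evidence: 0.00144292 + 0.0639539 + 0.0122636 = 0.0776604
P(Regime 3 | data) = 0.0122636 / 0.0776604 ≈ 0.158

0.158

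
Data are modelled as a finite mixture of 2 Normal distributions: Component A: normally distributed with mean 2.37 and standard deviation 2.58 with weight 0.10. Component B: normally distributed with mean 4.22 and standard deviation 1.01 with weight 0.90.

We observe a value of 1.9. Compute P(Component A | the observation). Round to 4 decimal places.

0.3744

The responsibility of component k is w_k f_k(x) divided by Σ_j w_j f_j(x).
Component likelihoods at x = 1.9:
  f_A = (1/(2.58·√(2π)))·exp(−(1.9−2.37)²/(2·2.58²)) = 0.154629·exp(-0.01659) = 0.152084
  f_B = (1/(1.01·√(2π)))·exp(−(1.9−4.22)²/(2·1.01²)) = 0.394992·exp(-2.63817) = 0.0282387
Unnormalised posteriors:
  w_A·f_A = 0.10 × 0.152084 = 0.0152084
  w_B·f_B = 0.90 × 0.0282387 = 0.0254148
Evidence: 0.0152084 + 0.0254148 = 0.0406233
So the posterior for Component A is 0.0152084 / 0.0406233 ≈ 0.3744.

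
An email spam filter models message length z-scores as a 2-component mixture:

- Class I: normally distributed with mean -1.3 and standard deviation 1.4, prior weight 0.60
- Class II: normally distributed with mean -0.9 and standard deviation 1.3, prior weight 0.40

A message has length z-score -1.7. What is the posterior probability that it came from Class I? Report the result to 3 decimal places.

0.618

The responsibility of component k is π_k f_k(x) divided by Σ_j π_j f_j(x).
Component likelihoods at x = -1.7:
  f_I = (1/(1.4·√(2π)))·exp(−(-1.7−-1.3)²/(2·1.4²)) = 0.284959·exp(-0.04082) = 0.273562
  f_II = (1/(1.3·√(2π)))·exp(−(-1.7−-0.9)²/(2·1.3²)) = 0.306879·exp(-0.18935) = 0.253941
Multiply by the mixture weights:
  π_I·f_I = 0.60 × 0.273562 = 0.164137
  π_II·f_II = 0.40 × 0.253941 = 0.101577
Normaliser: 0.164137 + 0.101577 = 0.265714
P(Class I | x) = 0.164137 / 0.265714 ≈ 0.618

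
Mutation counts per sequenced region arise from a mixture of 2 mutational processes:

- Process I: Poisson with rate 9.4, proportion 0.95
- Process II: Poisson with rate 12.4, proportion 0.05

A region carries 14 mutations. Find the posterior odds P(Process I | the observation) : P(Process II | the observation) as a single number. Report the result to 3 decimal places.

7.898

Posterior odds = (w_i f_i(x)) / (w_j f_j(x)); the normalising sum cancels.
Component likelihoods at x = 14 mutations:
  p_I = e^(−9.4)·9.4^14/14! = 0.0399037
  p_II = e^(−12.4)·12.4^14/14! = 0.0959939
Odds = (0.95/0.05) × (0.0399037/0.0959939) = 19 × 0.41569 ≈ 7.898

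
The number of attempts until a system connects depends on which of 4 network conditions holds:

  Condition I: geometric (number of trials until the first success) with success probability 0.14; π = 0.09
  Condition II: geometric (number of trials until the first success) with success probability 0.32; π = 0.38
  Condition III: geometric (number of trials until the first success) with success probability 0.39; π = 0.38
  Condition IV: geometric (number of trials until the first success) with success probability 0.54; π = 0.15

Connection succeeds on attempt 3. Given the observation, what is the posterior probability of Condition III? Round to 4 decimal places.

Apply Bayes' rule: the posterior for each component is proportional to its prior times its likelihood at x.
Evaluate each component's likelihood at the observed value:
  p_I = 0.14·(1−0.14)^2 = 0.14·0.7396 = 0.103544
  p_II = 0.32·(1−0.32)^2 = 0.32·0.4624 = 0.147968
  p_III = 0.39·(1−0.39)^2 = 0.39·0.3721 = 0.145119
  p_IV = 0.54·(1−0.54)^2 = 0.54·0.2116 = 0.114264
Prior × likelihood for each component:
  w_I·p_I = 0.09 × 0.103544 = 0.00931896
  w_II·p_II = 0.38 × 0.147968 = 0.0562278
  w_III·p_III = 0.38 × 0.145119 = 0.0551452
  w_IV·p_IV = 0.15 × 0.114264 = 0.0171396
Denominator: 0.00931896 + 0.0562278 + 0.0551452 + 0.0171396 = 0.137832
Responsibility of Condition III: 0.0551452 / 0.137832 ≈ 0.4001

0.4001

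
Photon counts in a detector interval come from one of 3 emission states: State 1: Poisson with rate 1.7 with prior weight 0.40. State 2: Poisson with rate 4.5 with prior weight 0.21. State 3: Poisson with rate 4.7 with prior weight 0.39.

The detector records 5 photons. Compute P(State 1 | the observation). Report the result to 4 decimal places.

Apply Bayes' rule: the posterior for each component is proportional to its prior times its likelihood at x.
Poisson probabilities:
  f_1 = 0.0216154
  f_2 = 0.170827
  f_3 = 0.17383
Weight by the priors:
  w_1·f_1 = 0.40 × 0.0216154 = 0.00864615
  w_2·f_2 = 0.21 × 0.170827 = 0.0358736
  w_3·f_3 = 0.39 × 0.17383 = 0.0677936
Marginal: 0.00864615 + 0.0358736 + 0.0677936 = 0.112313
So the posterior for State 1 is 0.00864615 / 0.112313 ≈ 0.0770.

0.0770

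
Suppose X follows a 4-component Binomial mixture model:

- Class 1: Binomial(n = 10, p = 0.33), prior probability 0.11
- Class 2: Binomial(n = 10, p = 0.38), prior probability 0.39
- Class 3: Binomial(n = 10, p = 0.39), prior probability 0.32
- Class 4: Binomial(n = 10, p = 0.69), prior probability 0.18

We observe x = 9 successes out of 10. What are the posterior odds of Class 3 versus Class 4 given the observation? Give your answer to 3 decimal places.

The posterior odds equal the prior odds times the likelihood ratio: (π_i/π_j)·(f_i(x)/f_j(x)).
Evaluate each component's likelihood at the observed value:
  L_1 = C(10,9)·0.33^9·0.67^1 = 10·4.64115e-05·0.67 = 0.000310957
  L_2 = C(10,9)·0.38^9·0.62^1 = 10·0.000165216·0.62 = 0.00102434
  L_3 = C(10,9)·0.39^9·0.61^1 = 10·0.000208728·0.61 = 0.00127324
  L_4 = C(10,9)·0.69^9·0.31^1 = 10·0.0354521·0.31 = 0.109901
Posterior odds = (π_3·L_3) / (π_4·L_4) = (0.32·0.00127324) / (0.18·0.109901) = 0.000407438 / 0.0197823 ≈ 0.021

0.021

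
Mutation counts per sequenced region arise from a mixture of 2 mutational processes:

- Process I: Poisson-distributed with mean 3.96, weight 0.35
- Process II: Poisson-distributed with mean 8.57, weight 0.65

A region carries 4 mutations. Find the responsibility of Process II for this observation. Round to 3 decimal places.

0.288

Posterior ∝ prior × likelihood, so P(k | x) ∝ π_k f_k(x); normalise over all components.
Component likelihoods at x = 4 mutations:
  p_I = 0.195327
  p_II = 0.0426391
Unnormalised posteriors:
  π_I·p_I = 0.35 × 0.195327 = 0.0683646
  π_II·p_II = 0.65 × 0.0426391 = 0.0277154
Sum: 0.0683646 + 0.0277154 = 0.0960801
So the posterior for Process II is 0.0277154 / 0.0960801 ≈ 0.288.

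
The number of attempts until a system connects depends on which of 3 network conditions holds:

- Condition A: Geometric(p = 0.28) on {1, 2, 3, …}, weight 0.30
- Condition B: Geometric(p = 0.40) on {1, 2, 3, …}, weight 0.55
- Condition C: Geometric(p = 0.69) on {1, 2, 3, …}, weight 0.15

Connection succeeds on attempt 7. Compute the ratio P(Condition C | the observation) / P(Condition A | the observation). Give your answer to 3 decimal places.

Only the two components matter; the odds are (P(Z=i) f_i(x)) / (P(Z=j) f_j(x)).
Geometric probabilities:
  L_A = 0.0390079
  L_B = 0.0186624
  L_C = 0.000612378
Posterior odds = (P(Z=C)·L_C) / (P(Z=A)·L_A) = (0.15·0.000612378) / (0.30·0.0390079) = 9.18566e-05 / 0.0117024 ≈ 0.008

0.008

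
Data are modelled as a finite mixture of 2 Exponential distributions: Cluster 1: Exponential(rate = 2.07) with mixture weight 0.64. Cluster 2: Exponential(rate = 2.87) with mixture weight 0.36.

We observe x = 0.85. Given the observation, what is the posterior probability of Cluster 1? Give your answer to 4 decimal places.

0.7168

Apply Bayes' rule: the posterior for each component is proportional to its prior times its likelihood at x.
Evaluate each component's likelihood at the observed value:
  L_1 = 0.356311
  L_2 = 0.250277
Weight by the priors:
  P(Z=1)·L_1 = 0.64 × 0.356311 = 0.228039
  P(Z=2)·L_2 = 0.36 × 0.250277 = 0.0900996
Sum: 0.228039 + 0.0900996 = 0.318139
P(Cluster 1 | data) ≈ 0.7168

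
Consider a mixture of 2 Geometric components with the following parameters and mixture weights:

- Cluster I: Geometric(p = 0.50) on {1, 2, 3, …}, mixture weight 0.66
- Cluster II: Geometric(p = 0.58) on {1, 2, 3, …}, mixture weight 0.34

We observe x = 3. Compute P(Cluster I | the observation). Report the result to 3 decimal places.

P(component k | x) = P(Z=k)·f_k(x) / marginal(x), where marginal(x) = Σ_j P(Z=j)·f_j(x).
Evaluate each component's likelihood at the observed value:
  L_I = 0.50·(1−0.50)^2 = 0.50·0.25 = 0.125
  L_II = 0.58·(1−0.58)^2 = 0.58·0.1764 = 0.102312
Multiply by the mixture weights:
  P(Z=I)·L_I = 0.66 × 0.125 = 0.0825
  P(Z=II)·L_II = 0.34 × 0.102312 = 0.0347861
Sum: 0.0825 + 0.0347861 = 0.117286
P(Cluster I | the observation) = 0.0825 / 0.117286 ≈ 0.703

0.703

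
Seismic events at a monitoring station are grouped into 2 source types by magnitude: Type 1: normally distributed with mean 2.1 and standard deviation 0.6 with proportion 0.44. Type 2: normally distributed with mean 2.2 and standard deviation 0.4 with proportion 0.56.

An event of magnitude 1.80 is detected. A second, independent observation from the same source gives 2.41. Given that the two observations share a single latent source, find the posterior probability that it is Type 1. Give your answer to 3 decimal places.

The responsibility of component k is P(Z=k) f_k(x) divided by Σ_j P(Z=j) f_j(x).
Since both observations come from the same component, the likelihood for component k is f_k(x₁)·f_k(x₂).
  L_1 = [(1/(0.6·√(2π)))·exp(−(1.80−2.1)²/(2·0.6²)) = 0.664904·exp(-0.12500) = 0.586776] × [0.581825] = 0.341401
  L_2 = [(1/(0.4·√(2π)))·exp(−(1.80−2.2)²/(2·0.4²)) = 0.997356·exp(-0.50000) = 0.604927] × [0.868958] = 0.525656
Multiply by the mixture weights:
  P(Z=1)·L_1 = 0.44 × 0.341401 = 0.150216
  P(Z=2)·L_2 = 0.56 × 0.525656 = 0.294367
Denominator: 0.150216 + 0.294367 = 0.444584
P(Type 1 | data) ≈ 0.338

0.338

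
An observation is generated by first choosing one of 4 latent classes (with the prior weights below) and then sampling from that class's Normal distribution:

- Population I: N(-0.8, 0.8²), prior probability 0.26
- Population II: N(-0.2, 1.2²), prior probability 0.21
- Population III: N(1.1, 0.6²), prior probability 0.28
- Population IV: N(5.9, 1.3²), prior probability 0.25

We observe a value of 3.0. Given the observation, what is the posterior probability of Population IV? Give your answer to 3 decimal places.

P(component k | x) = π_k·f_k(x) / marginal(x), where marginal(x) = Σ_j π_j·f_j(x).
Evaluate each component's likelihood at the observed value:
  p_I = (1/(0.8·√(2π)))·exp(−(3.0−-0.8)²/(2·0.8²)) = 0.498678·exp(-11.28125) = 6.28688e-06
  p_II = (1/(1.2·√(2π)))·exp(−(3.0−-0.2)²/(2·1.2²)) = 0.332452·exp(-3.55556) = 0.00949666
  p_III = (1/(0.6·√(2π)))·exp(−(3.0−1.1)²/(2·0.6²)) = 0.664904·exp(-5.01389) = 0.00441829
  p_IV = (1/(1.3·√(2π)))·exp(−(3.0−5.9)²/(2·1.3²)) = 0.306879·exp(-2.48817) = 0.02549
Unnormalised posteriors:
  π_I·p_I = 0.26 × 6.28688e-06 = 1.63459e-06
  π_II·p_II = 0.21 × 0.00949666 = 0.0019943
  π_III·p_III = 0.28 × 0.00441829 = 0.00123712
  π_IV·p_IV = 0.25 × 0.02549 = 0.0063725
Sum: 1.63459e-06 + 0.0019943 + 0.00123712 + 0.0063725 = 0.00960556
P(Population IV | x) = 0.0063725 / 0.00960556 ≈ 0.663

0.663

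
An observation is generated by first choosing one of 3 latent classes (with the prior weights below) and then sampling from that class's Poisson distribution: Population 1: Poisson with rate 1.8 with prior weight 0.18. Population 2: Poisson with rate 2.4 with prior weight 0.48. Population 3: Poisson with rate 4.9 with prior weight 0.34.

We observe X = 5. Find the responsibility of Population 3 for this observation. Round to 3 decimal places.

Posterior ∝ prior × likelihood, so P(k | x) ∝ w_k f_k(x); normalise over all components.
Evaluate each component's likelihood at the observed value:
  f_1 = 0.0260286
  f_2 = 0.0601961
  f_3 = 0.17529
Weight by the priors:
  w_1·f_1 = 0.18 × 0.0260286 = 0.00468515
  w_2·f_2 = 0.48 × 0.0601961 = 0.0288941
  w_3·f_3 = 0.34 × 0.17529 = 0.0595985
Normaliser: 0.00468515 + 0.0288941 + 0.0595985 = 0.0931777
Responsibility of Population 3: 0.0595985 / 0.0931777 ≈ 0.640

0.640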